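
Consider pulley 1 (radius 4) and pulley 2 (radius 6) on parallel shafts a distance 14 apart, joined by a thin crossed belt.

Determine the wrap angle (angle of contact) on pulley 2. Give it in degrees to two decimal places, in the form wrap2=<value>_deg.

crossed belt: β = asin((r1+r2)/C) = asin(10/14) = 45.5847°
wrap1 = wrap2 = π + 2β = 271.1694°

wrap2=271.17_deg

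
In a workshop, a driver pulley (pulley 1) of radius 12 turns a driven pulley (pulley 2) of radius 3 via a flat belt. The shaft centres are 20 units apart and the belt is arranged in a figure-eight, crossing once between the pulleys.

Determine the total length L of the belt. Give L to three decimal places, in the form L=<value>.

L=99.023

crossed belt: β = asin((r1+r2)/C) = asin(15/20) = 48.5904°
wrap1 = wrap2 = π + 2β = 277.1808°
tangent length = C·cosβ = 13.2288
L = (r1+r2)·wrap + 2·C·cosβ = 15·4.8377 + 2·13.2288 = 99.0233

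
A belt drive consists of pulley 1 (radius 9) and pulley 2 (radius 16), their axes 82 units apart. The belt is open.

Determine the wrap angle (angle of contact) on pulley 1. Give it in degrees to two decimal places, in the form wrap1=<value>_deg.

open belt: β = asin((r2−r1)/C) = asin(7/82) = 4.8971°
wrap1 = π − 2β = 170.2059°
wrap2 = π + 2β = 189.7941°

wrap1=170.21_deg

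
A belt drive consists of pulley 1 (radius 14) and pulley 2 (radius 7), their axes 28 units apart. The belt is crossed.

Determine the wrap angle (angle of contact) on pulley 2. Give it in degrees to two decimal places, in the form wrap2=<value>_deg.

wrap2=277.18_deg

crossed belt: β = asin((r1+r2)/C) = asin(21/28) = 48.5904°
wrap1 = wrap2 = π + 2β = 277.1808°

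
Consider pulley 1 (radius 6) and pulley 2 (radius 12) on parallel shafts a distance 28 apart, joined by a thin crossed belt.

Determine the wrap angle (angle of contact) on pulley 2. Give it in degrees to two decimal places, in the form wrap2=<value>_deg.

crossed belt: β = asin((r1+r2)/C) = asin(18/28) = 40.0052°
wrap1 = wrap2 = π + 2β = 260.0104°

wrap2=260.01_deg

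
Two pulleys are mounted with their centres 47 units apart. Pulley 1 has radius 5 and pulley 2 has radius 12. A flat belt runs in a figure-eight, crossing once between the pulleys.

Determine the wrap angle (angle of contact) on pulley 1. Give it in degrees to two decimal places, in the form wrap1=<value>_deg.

crossed belt: β = asin((r1+r2)/C) = asin(17/47) = 21.2048°
wrap1 = wrap2 = π + 2β = 222.4095°

wrap1=222.41_deg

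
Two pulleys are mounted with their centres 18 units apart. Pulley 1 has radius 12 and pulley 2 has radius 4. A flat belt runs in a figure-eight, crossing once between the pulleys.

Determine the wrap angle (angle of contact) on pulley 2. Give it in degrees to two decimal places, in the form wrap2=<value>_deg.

crossed belt: β = asin((r1+r2)/C) = asin(16/18) = 62.7340°
wrap1 = wrap2 = π + 2β = 305.4679°

wrap2=305.47_deg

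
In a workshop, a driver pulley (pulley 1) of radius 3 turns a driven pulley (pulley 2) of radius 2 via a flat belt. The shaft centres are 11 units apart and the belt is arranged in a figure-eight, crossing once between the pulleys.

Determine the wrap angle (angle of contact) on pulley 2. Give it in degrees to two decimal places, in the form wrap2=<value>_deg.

wrap2=234.07_deg

crossed belt: β = asin((r1+r2)/C) = asin(5/11) = 27.0357°
wrap1 = wrap2 = π + 2β = 234.0714°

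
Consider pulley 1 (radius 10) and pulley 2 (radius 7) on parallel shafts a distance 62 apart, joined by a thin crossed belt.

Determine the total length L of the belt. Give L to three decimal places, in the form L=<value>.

crossed belt: β = asin((r1+r2)/C) = asin(17/62) = 15.9140°
wrap1 = wrap2 = π + 2β = 211.8279°
tangent length = C·cosβ = 59.6238
L = (r1+r2)·wrap + 2·C·cosβ = 17·3.6971 + 2·59.6238 = 182.0983

L=182.098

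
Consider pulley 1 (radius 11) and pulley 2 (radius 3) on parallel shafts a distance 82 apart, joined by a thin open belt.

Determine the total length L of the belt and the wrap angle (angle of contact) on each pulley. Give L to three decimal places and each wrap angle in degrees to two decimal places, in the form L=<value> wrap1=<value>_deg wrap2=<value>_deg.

L=208.763 wrap1=191.20_deg wrap2=168.80_deg

open belt: β = asin((r2−r1)/C) = asin(-8/82) = -5.5987°
wrap1 = π − 2β = 191.1975°
wrap2 = π + 2β = 168.8025°
tangent length = C·cosβ = 81.6088
L = r1·wrap1 + r2·wrap2 + 2·C·cosβ = 11·3.3370 + 3·2.9462 + 2·81.6088 = 208.7634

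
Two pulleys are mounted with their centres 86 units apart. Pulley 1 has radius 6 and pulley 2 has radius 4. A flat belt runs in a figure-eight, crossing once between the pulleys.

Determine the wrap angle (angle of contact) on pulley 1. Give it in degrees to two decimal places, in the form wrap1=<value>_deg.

crossed belt: β = asin((r1+r2)/C) = asin(10/86) = 6.6774°
wrap1 = wrap2 = π + 2β = 193.3548°

wrap1=193.35_deg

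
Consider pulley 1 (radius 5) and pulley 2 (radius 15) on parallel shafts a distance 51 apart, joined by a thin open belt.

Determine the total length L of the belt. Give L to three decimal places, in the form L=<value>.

L=166.799

open belt: β = asin((r2−r1)/C) = asin(10/51) = 11.3077°
wrap1 = π − 2β = 157.3845°
wrap2 = π + 2β = 202.6155°
tangent length = C·cosβ = 50.0100
L = r1·wrap1 + r2·wrap2 + 2·C·cosβ = 5·2.7469 + 15·3.5363 + 2·50.0100 = 166.7990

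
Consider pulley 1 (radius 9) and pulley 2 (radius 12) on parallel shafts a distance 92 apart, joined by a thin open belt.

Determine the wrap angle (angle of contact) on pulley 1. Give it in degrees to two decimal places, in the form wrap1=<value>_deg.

open belt: β = asin((r2−r1)/C) = asin(3/92) = 1.8687°
wrap1 = π − 2β = 176.2627°
wrap2 = π + 2β = 183.7373°

wrap1=176.26_deg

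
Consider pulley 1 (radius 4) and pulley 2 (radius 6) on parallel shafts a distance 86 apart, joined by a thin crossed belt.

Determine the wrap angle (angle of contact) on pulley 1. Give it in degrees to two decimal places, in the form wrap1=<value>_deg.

crossed belt: β = asin((r1+r2)/C) = asin(10/86) = 6.6774°
wrap1 = wrap2 = π + 2β = 193.3548°

wrap1=193.35_deg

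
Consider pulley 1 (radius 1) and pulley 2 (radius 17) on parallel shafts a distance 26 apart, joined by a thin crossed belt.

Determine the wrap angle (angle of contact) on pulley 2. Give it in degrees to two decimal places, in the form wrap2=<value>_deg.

wrap2=267.63_deg

crossed belt: β = asin((r1+r2)/C) = asin(18/26) = 43.8131°
wrap1 = wrap2 = π + 2β = 267.6261°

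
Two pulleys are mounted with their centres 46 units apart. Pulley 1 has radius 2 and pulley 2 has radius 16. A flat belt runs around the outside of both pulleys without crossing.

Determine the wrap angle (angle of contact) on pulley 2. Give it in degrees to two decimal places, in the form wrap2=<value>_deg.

wrap2=215.44_deg

open belt: β = asin((r2−r1)/C) = asin(14/46) = 17.7189°
wrap1 = π − 2β = 144.5621°
wrap2 = π + 2β = 215.4379°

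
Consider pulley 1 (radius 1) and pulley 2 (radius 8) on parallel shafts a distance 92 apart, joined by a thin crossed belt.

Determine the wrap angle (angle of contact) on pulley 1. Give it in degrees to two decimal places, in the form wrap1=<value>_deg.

wrap1=191.23_deg

crossed belt: β = asin((r1+r2)/C) = asin(9/92) = 5.6140°
wrap1 = wrap2 = π + 2β = 191.2280°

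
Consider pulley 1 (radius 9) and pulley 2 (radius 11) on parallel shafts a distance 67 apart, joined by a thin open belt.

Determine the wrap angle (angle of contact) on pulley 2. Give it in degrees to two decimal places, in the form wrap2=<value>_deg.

open belt: β = asin((r2−r1)/C) = asin(2/67) = 1.7106°
wrap1 = π − 2β = 176.5788°
wrap2 = π + 2β = 183.4212°

wrap2=183.42_deg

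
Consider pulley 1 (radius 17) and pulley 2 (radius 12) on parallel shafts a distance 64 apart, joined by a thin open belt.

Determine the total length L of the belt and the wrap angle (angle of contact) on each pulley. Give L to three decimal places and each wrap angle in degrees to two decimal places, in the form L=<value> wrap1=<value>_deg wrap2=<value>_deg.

open belt: β = asin((r2−r1)/C) = asin(-5/64) = -4.4808°
wrap1 = π − 2β = 188.9616°
wrap2 = π + 2β = 171.0384°
tangent length = C·cosβ = 63.8044
L = r1·wrap1 + r2·wrap2 + 2·C·cosβ = 17·3.2980 + 12·2.9852 + 2·63.8044 = 219.4970

L=219.497 wrap1=188.96_deg wrap2=171.04_deg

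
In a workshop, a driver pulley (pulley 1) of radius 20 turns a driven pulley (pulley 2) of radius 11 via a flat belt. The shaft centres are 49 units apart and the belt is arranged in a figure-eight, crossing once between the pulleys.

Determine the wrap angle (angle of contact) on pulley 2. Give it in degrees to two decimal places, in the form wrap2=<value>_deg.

wrap2=258.49_deg

crossed belt: β = asin((r1+r2)/C) = asin(31/49) = 39.2461°
wrap1 = wrap2 = π + 2β = 258.4923°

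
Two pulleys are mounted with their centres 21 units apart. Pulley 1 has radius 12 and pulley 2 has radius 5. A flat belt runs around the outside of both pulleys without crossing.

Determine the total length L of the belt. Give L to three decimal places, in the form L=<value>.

open belt: β = asin((r2−r1)/C) = asin(-7/21) = -19.4712°
wrap1 = π − 2β = 218.9424°
wrap2 = π + 2β = 141.0576°
tangent length = C·cosβ = 19.7990
L = r1·wrap1 + r2·wrap2 + 2·C·cosβ = 12·3.8213 + 5·2.4619 + 2·19.7990 = 97.7628

L=97.763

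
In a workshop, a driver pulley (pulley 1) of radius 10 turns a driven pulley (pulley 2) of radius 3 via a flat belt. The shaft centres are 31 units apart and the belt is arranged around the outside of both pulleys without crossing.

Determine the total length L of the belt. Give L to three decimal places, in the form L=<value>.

L=104.428

open belt: β = asin((r2−r1)/C) = asin(-7/31) = -13.0503°
wrap1 = π − 2β = 206.1006°
wrap2 = π + 2β = 153.8994°
tangent length = C·cosβ = 30.1993
L = r1·wrap1 + r2·wrap2 + 2·C·cosβ = 10·3.5971 + 3·2.6861 + 2·30.1993 = 104.4282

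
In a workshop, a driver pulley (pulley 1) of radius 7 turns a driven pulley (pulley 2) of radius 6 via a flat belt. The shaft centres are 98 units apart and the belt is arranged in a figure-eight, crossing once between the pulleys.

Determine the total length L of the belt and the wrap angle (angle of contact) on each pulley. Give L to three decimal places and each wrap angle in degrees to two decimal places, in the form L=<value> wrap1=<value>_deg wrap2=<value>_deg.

crossed belt: β = asin((r1+r2)/C) = asin(13/98) = 7.6229°
wrap1 = wrap2 = π + 2β = 195.2459°
tangent length = C·cosβ = 97.1339
L = (r1+r2)·wrap + 2·C·cosβ = 13·3.4077 + 2·97.1339 = 238.5677

L=238.568 wrap1=195.25_deg wrap2=195.25_deg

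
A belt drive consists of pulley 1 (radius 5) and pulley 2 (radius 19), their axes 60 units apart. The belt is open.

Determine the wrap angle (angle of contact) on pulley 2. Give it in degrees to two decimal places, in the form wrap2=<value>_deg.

open belt: β = asin((r2−r1)/C) = asin(14/60) = 13.4934°
wrap1 = π − 2β = 153.0132°
wrap2 = π + 2β = 206.9868°

wrap2=206.99_deg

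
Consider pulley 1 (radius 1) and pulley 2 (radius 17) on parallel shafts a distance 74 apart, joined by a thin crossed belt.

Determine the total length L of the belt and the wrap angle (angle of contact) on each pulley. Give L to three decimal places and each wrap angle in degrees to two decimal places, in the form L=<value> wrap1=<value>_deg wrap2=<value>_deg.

L=208.949 wrap1=208.16_deg wrap2=208.16_deg

crossed belt: β = asin((r1+r2)/C) = asin(18/74) = 14.0780°
wrap1 = wrap2 = π + 2β = 208.1561°
tangent length = C·cosβ = 71.7774
L = (r1+r2)·wrap + 2·C·cosβ = 18·3.6330 + 2·71.7774 = 208.9490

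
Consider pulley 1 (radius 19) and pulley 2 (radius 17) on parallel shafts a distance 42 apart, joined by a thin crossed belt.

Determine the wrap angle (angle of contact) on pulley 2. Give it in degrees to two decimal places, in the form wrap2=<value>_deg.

wrap2=297.99_deg

crossed belt: β = asin((r1+r2)/C) = asin(36/42) = 58.9973°
wrap1 = wrap2 = π + 2β = 297.9946°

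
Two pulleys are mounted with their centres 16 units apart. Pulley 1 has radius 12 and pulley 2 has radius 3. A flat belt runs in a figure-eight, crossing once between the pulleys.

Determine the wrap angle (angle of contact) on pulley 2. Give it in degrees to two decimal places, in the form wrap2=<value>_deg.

crossed belt: β = asin((r1+r2)/C) = asin(15/16) = 69.6359°
wrap1 = wrap2 = π + 2β = 319.2717°

wrap2=319.27_deg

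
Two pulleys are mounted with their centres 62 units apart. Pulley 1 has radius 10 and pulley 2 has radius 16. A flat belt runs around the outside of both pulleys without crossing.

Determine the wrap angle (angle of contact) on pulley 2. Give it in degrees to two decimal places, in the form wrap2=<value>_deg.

open belt: β = asin((r2−r1)/C) = asin(6/62) = 5.5534°
wrap1 = π − 2β = 168.8931°
wrap2 = π + 2β = 191.1069°

wrap2=191.11_deg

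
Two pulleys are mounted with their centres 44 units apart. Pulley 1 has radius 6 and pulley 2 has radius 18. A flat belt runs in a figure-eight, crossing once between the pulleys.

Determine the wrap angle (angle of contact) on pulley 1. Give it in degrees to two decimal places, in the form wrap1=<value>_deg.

crossed belt: β = asin((r1+r2)/C) = asin(24/44) = 33.0557°
wrap1 = wrap2 = π + 2β = 246.1115°

wrap1=246.11_deg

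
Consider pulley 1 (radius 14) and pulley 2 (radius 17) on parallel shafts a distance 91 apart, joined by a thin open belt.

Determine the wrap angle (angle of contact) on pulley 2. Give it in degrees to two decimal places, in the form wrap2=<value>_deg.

wrap2=183.78_deg

open belt: β = asin((r2−r1)/C) = asin(3/91) = 1.8892°
wrap1 = π − 2β = 176.2216°
wrap2 = π + 2β = 183.7784°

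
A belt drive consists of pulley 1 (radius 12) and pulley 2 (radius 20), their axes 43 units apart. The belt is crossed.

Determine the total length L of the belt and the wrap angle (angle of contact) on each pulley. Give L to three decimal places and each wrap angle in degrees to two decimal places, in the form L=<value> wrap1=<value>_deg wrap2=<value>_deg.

L=211.693 wrap1=276.18_deg wrap2=276.18_deg

crossed belt: β = asin((r1+r2)/C) = asin(32/43) = 48.0892°
wrap1 = wrap2 = π + 2β = 276.1785°
tangent length = C·cosβ = 28.7228
L = (r1+r2)·wrap + 2·C·cosβ = 32·4.8202 + 2·28.7228 = 211.6928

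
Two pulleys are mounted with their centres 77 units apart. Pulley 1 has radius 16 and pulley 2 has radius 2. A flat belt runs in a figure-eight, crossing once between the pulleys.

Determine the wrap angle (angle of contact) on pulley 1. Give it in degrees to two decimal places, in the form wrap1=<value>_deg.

wrap1=207.04_deg

crossed belt: β = asin((r1+r2)/C) = asin(18/77) = 13.5189°
wrap1 = wrap2 = π + 2β = 207.0378°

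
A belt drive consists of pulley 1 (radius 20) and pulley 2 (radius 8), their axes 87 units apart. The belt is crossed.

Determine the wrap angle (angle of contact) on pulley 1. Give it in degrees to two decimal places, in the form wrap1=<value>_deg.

wrap1=217.55_deg

crossed belt: β = asin((r1+r2)/C) = asin(28/87) = 18.7742°
wrap1 = wrap2 = π + 2β = 217.5484°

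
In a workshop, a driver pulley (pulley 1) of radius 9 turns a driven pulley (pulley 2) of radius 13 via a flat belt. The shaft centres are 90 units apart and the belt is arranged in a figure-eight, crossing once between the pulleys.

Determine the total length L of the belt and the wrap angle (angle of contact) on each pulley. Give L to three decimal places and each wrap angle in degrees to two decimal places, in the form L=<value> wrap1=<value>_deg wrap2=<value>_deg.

crossed belt: β = asin((r1+r2)/C) = asin(22/90) = 14.1490°
wrap1 = wrap2 = π + 2β = 208.2980°
tangent length = C·cosβ = 87.2697
L = (r1+r2)·wrap + 2·C·cosβ = 22·3.6355 + 2·87.2697 = 254.5201

L=254.520 wrap1=208.30_deg wrap2=208.30_deg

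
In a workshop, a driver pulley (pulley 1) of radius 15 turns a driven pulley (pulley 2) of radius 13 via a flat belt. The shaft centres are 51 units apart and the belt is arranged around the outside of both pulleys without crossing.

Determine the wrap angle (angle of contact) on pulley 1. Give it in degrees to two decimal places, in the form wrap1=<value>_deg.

wrap1=184.49_deg

open belt: β = asin((r2−r1)/C) = asin(-2/51) = -2.2475°
wrap1 = π − 2β = 184.4949°
wrap2 = π + 2β = 175.5051°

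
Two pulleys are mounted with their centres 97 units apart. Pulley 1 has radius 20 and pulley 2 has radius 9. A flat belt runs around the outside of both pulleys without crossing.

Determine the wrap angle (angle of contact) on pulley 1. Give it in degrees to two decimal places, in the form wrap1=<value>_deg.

open belt: β = asin((r2−r1)/C) = asin(-11/97) = -6.5115°
wrap1 = π − 2β = 193.0229°
wrap2 = π + 2β = 166.9771°

wrap1=193.02_deg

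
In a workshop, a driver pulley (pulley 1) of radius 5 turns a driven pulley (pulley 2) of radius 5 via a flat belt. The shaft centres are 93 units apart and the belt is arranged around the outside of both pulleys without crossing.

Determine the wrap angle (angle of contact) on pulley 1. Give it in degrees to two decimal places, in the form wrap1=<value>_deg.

wrap1=180.00_deg

open belt: β = asin((r2−r1)/C) = asin(0/93) = 0.0000°
wrap1 = π − 2β = 180.0000°
wrap2 = π + 2β = 180.0000°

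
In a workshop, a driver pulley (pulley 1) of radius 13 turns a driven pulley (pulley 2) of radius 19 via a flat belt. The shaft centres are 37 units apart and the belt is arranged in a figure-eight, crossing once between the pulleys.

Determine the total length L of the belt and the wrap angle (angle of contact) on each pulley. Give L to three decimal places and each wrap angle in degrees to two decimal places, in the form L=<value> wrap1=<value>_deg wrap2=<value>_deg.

crossed belt: β = asin((r1+r2)/C) = asin(32/37) = 59.8673°
wrap1 = wrap2 = π + 2β = 299.7346°
tangent length = C·cosβ = 18.5742
L = (r1+r2)·wrap + 2·C·cosβ = 32·5.2314 + 2·18.5742 = 204.5517

L=204.552 wrap1=299.73_deg wrap2=299.73_deg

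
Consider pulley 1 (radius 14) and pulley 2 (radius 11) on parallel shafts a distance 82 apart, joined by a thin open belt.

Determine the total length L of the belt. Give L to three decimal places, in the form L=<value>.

open belt: β = asin((r2−r1)/C) = asin(-3/82) = -2.0967°
wrap1 = π − 2β = 184.1933°
wrap2 = π + 2β = 175.8067°
tangent length = C·cosβ = 81.9451
L = r1·wrap1 + r2·wrap2 + 2·C·cosβ = 14·3.2148 + 11·3.0684 + 2·81.9451 = 242.6496

L=242.650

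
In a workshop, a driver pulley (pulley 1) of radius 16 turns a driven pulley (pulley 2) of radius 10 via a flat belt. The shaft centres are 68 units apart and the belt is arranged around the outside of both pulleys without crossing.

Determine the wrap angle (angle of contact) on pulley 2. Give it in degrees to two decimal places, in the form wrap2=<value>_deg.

open belt: β = asin((r2−r1)/C) = asin(-6/68) = -5.0621°
wrap1 = π − 2β = 190.1242°
wrap2 = π + 2β = 169.8758°

wrap2=169.88_deg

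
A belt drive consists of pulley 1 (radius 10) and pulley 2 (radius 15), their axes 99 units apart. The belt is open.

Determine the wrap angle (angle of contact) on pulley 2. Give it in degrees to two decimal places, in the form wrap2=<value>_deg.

wrap2=185.79_deg

open belt: β = asin((r2−r1)/C) = asin(5/99) = 2.8950°
wrap1 = π − 2β = 174.2101°
wrap2 = π + 2β = 185.7899°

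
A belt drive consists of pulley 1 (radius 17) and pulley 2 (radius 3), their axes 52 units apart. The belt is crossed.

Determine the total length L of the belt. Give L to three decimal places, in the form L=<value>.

crossed belt: β = asin((r1+r2)/C) = asin(20/52) = 22.6199°
wrap1 = wrap2 = π + 2β = 225.2397°
tangent length = C·cosβ = 48.0000
L = (r1+r2)·wrap + 2·C·cosβ = 20·3.9312 + 2·48.0000 = 174.6235

L=174.623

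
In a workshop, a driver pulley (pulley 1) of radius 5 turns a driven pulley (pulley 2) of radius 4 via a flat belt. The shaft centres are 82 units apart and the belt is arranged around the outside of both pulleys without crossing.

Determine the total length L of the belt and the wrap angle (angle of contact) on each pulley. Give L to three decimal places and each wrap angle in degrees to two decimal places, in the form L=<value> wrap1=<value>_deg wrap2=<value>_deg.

L=192.287 wrap1=181.40_deg wrap2=178.60_deg

open belt: β = asin((r2−r1)/C) = asin(-1/82) = -0.6987°
wrap1 = π − 2β = 181.3975°
wrap2 = π + 2β = 178.6025°
tangent length = C·cosβ = 81.9939
L = r1·wrap1 + r2·wrap2 + 2·C·cosβ = 5·3.1660 + 4·3.1172 + 2·81.9939 = 192.2865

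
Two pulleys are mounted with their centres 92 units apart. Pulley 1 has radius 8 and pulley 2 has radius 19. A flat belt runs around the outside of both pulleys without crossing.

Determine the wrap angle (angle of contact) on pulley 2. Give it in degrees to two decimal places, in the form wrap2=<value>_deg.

wrap2=193.73_deg

open belt: β = asin((r2−r1)/C) = asin(11/92) = 6.8670°
wrap1 = π − 2β = 166.2660°
wrap2 = π + 2β = 193.7340°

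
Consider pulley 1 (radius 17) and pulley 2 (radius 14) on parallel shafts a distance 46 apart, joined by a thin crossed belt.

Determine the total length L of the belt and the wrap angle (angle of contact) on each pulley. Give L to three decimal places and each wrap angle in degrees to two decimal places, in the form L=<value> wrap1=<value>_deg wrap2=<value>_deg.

L=211.208 wrap1=264.74_deg wrap2=264.74_deg

crossed belt: β = asin((r1+r2)/C) = asin(31/46) = 42.3698°
wrap1 = wrap2 = π + 2β = 264.7396°
tangent length = C·cosβ = 33.9853
L = (r1+r2)·wrap + 2·C·cosβ = 31·4.6206 + 2·33.9853 = 211.2085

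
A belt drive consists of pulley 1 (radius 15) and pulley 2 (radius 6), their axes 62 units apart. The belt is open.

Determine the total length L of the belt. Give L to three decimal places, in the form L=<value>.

L=191.282

open belt: β = asin((r2−r1)/C) = asin(-9/62) = -8.3466°
wrap1 = π − 2β = 196.6932°
wrap2 = π + 2β = 163.3068°
tangent length = C·cosβ = 61.3433
L = r1·wrap1 + r2·wrap2 + 2·C·cosβ = 15·3.4329 + 6·2.8502 + 2·61.3433 = 191.2822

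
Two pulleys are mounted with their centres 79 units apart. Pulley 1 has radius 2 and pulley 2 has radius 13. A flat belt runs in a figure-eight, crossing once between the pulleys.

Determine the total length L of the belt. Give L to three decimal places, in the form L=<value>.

crossed belt: β = asin((r1+r2)/C) = asin(15/79) = 10.9454°
wrap1 = wrap2 = π + 2β = 201.8908°
tangent length = C·cosβ = 77.5629
L = (r1+r2)·wrap + 2·C·cosβ = 15·3.5237 + 2·77.5629 = 207.9806

L=207.981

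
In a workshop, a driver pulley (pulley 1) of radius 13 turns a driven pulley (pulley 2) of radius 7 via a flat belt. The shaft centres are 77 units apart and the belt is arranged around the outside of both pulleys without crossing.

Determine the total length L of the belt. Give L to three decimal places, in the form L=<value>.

L=217.300

open belt: β = asin((r2−r1)/C) = asin(-6/77) = -4.4691°
wrap1 = π − 2β = 188.9383°
wrap2 = π + 2β = 171.0617°
tangent length = C·cosβ = 76.7659
L = r1·wrap1 + r2·wrap2 + 2·C·cosβ = 13·3.2976 + 7·2.9856 + 2·76.7659 = 217.2996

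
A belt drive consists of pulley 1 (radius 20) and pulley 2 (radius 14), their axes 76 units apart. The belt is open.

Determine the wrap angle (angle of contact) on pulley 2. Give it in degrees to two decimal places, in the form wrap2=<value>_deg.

open belt: β = asin((r2−r1)/C) = asin(-6/76) = -4.5281°
wrap1 = π − 2β = 189.0561°
wrap2 = π + 2β = 170.9439°

wrap2=170.94_deg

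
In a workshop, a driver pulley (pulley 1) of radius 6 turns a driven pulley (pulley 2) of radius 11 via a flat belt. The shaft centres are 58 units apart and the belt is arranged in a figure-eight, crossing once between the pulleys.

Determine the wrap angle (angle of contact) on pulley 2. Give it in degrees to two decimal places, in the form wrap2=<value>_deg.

wrap2=214.09_deg

crossed belt: β = asin((r1+r2)/C) = asin(17/58) = 17.0438°
wrap1 = wrap2 = π + 2β = 214.0877°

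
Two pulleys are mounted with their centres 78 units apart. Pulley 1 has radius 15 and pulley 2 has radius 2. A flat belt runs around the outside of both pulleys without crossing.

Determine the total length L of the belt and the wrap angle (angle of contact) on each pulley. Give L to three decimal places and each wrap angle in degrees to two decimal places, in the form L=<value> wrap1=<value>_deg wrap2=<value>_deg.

L=211.579 wrap1=199.19_deg wrap2=160.81_deg

open belt: β = asin((r2−r1)/C) = asin(-13/78) = -9.5941°
wrap1 = π − 2β = 199.1881°
wrap2 = π + 2β = 160.8119°
tangent length = C·cosβ = 76.9090
L = r1·wrap1 + r2·wrap2 + 2·C·cosβ = 15·3.4765 + 2·2.8067 + 2·76.9090 = 211.5788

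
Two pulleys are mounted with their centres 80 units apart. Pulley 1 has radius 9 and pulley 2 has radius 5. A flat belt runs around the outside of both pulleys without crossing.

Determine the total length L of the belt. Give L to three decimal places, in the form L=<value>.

L=204.182

open belt: β = asin((r2−r1)/C) = asin(-4/80) = -2.8660°
wrap1 = π − 2β = 185.7320°
wrap2 = π + 2β = 174.2680°
tangent length = C·cosβ = 79.8999
L = r1·wrap1 + r2·wrap2 + 2·C·cosβ = 9·3.2416 + 5·3.0416 + 2·79.8999 = 204.1823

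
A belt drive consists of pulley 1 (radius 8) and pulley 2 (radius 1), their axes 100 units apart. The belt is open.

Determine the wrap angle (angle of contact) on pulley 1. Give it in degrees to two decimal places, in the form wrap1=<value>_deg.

open belt: β = asin((r2−r1)/C) = asin(-7/100) = -4.0140°
wrap1 = π − 2β = 188.0280°
wrap2 = π + 2β = 171.9720°

wrap1=188.03_deg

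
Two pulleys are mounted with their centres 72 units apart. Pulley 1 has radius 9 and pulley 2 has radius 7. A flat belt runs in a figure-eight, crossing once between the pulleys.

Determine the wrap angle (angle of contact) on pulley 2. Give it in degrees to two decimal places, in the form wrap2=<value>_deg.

crossed belt: β = asin((r1+r2)/C) = asin(16/72) = 12.8396°
wrap1 = wrap2 = π + 2β = 205.6792°

wrap2=205.68_deg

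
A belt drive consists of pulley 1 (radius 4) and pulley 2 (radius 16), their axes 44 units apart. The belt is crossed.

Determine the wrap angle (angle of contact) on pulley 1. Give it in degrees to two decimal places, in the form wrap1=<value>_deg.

crossed belt: β = asin((r1+r2)/C) = asin(20/44) = 27.0357°
wrap1 = wrap2 = π + 2β = 234.0714°

wrap1=234.07_deg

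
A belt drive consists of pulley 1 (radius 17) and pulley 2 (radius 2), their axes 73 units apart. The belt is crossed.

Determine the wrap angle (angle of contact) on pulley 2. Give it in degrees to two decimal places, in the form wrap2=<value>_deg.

crossed belt: β = asin((r1+r2)/C) = asin(19/73) = 15.0863°
wrap1 = wrap2 = π + 2β = 210.1726°

wrap2=210.17_deg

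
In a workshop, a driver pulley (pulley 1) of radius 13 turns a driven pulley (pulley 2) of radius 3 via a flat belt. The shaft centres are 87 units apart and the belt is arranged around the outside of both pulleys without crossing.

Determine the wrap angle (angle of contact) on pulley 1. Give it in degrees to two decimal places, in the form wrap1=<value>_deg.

wrap1=193.20_deg

open belt: β = asin((r2−r1)/C) = asin(-10/87) = -6.6003°
wrap1 = π − 2β = 193.2006°
wrap2 = π + 2β = 166.7994°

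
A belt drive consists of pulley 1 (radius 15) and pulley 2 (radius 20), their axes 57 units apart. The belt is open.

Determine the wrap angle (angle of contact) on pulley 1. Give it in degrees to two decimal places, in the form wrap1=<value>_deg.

wrap1=169.94_deg

open belt: β = asin((r2−r1)/C) = asin(5/57) = 5.0324°
wrap1 = π − 2β = 169.9352°
wrap2 = π + 2β = 190.0648°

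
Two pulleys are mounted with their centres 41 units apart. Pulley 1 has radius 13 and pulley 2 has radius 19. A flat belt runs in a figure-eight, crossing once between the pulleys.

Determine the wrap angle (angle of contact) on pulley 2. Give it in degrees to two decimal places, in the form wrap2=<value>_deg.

crossed belt: β = asin((r1+r2)/C) = asin(32/41) = 51.3053°
wrap1 = wrap2 = π + 2β = 282.6105°

wrap2=282.61_deg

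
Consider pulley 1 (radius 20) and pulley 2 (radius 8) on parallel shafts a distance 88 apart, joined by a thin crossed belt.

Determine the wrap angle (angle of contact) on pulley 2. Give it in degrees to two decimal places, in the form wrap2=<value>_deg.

wrap2=217.11_deg

crossed belt: β = asin((r1+r2)/C) = asin(28/88) = 18.5530°
wrap1 = wrap2 = π + 2β = 217.1060°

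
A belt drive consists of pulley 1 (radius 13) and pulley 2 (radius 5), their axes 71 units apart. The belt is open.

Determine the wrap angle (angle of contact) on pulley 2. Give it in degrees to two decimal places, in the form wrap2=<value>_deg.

open belt: β = asin((r2−r1)/C) = asin(-8/71) = -6.4696°
wrap1 = π − 2β = 192.9392°
wrap2 = π + 2β = 167.0608°

wrap2=167.06_deg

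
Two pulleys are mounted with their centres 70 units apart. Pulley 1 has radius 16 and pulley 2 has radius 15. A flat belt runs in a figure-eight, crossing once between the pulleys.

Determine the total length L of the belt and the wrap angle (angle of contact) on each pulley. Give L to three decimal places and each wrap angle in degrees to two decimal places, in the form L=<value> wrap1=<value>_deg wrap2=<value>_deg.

crossed belt: β = asin((r1+r2)/C) = asin(31/70) = 26.2863°
wrap1 = wrap2 = π + 2β = 232.5726°
tangent length = C·cosβ = 62.7615
L = (r1+r2)·wrap + 2·C·cosβ = 31·4.0592 + 2·62.7615 = 251.3568

L=251.357 wrap1=232.57_deg wrap2=232.57_deg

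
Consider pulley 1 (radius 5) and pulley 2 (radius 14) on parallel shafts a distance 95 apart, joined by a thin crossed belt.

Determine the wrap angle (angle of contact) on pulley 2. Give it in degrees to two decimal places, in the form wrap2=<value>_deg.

wrap2=203.07_deg

crossed belt: β = asin((r1+r2)/C) = asin(19/95) = 11.5370°
wrap1 = wrap2 = π + 2β = 203.0739°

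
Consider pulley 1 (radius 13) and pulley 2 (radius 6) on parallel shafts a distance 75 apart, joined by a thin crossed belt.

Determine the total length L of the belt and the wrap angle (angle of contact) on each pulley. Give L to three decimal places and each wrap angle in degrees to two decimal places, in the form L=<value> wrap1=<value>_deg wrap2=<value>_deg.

crossed belt: β = asin((r1+r2)/C) = asin(19/75) = 14.6748°
wrap1 = wrap2 = π + 2β = 209.3497°
tangent length = C·cosβ = 72.5534
L = (r1+r2)·wrap + 2·C·cosβ = 19·3.6538 + 2·72.5534 = 214.5298

L=214.530 wrap1=209.35_deg wrap2=209.35_deg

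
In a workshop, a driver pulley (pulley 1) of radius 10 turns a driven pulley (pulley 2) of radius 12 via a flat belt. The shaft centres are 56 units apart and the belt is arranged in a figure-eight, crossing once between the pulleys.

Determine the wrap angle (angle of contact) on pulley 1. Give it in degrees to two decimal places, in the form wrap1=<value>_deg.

wrap1=226.26_deg

crossed belt: β = asin((r1+r2)/C) = asin(22/56) = 23.1324°
wrap1 = wrap2 = π + 2β = 226.2648°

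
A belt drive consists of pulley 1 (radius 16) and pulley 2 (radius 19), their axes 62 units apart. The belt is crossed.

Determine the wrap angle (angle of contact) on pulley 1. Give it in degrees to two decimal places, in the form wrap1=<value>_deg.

crossed belt: β = asin((r1+r2)/C) = asin(35/62) = 34.3687°
wrap1 = wrap2 = π + 2β = 248.7374°

wrap1=248.74_deg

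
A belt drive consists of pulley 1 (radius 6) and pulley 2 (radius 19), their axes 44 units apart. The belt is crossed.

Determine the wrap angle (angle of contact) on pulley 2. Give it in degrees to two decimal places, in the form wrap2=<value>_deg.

wrap2=249.25_deg

crossed belt: β = asin((r1+r2)/C) = asin(25/44) = 34.6235°
wrap1 = wrap2 = π + 2β = 249.2471°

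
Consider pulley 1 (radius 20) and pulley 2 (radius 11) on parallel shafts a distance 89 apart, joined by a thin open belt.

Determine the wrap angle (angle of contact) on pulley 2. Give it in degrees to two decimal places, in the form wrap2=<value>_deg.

wrap2=168.39_deg

open belt: β = asin((r2−r1)/C) = asin(-9/89) = -5.8039°
wrap1 = π − 2β = 191.6078°
wrap2 = π + 2β = 168.3922°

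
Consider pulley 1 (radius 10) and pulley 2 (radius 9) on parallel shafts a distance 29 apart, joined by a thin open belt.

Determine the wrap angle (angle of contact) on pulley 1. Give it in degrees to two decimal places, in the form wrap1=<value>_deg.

open belt: β = asin((r2−r1)/C) = asin(-1/29) = -1.9761°
wrap1 = π − 2β = 183.9522°
wrap2 = π + 2β = 176.0478°

wrap1=183.95_deg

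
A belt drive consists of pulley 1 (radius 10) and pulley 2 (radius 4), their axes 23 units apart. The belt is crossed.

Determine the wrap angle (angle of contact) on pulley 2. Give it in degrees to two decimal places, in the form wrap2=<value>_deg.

wrap2=254.99_deg

crossed belt: β = asin((r1+r2)/C) = asin(14/23) = 37.4952°
wrap1 = wrap2 = π + 2β = 254.9905°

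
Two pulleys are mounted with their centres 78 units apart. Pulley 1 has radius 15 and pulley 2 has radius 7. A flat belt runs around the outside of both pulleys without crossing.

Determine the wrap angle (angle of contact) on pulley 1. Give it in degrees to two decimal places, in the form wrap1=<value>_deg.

wrap1=191.77_deg

open belt: β = asin((r2−r1)/C) = asin(-8/78) = -5.8868°
wrap1 = π − 2β = 191.7737°
wrap2 = π + 2β = 168.2263°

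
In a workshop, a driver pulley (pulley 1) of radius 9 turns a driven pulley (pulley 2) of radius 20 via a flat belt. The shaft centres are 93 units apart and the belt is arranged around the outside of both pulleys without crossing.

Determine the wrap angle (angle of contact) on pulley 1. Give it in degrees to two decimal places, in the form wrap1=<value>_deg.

wrap1=166.41_deg

open belt: β = asin((r2−r1)/C) = asin(11/93) = 6.7928°
wrap1 = π − 2β = 166.4144°
wrap2 = π + 2β = 193.5856°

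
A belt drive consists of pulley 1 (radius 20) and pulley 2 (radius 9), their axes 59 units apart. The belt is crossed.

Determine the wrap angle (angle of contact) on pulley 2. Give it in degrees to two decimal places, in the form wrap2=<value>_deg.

wrap2=238.88_deg

crossed belt: β = asin((r1+r2)/C) = asin(29/59) = 29.4409°
wrap1 = wrap2 = π + 2β = 238.8818°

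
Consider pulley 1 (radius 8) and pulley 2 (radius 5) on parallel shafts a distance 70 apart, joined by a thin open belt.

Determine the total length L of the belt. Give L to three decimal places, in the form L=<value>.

L=180.969

open belt: β = asin((r2−r1)/C) = asin(-3/70) = -2.4563°
wrap1 = π − 2β = 184.9126°
wrap2 = π + 2β = 175.0874°
tangent length = C·cosβ = 69.9357
L = r1·wrap1 + r2·wrap2 + 2·C·cosβ = 8·3.2273 + 5·3.0559 + 2·69.9357 = 180.9693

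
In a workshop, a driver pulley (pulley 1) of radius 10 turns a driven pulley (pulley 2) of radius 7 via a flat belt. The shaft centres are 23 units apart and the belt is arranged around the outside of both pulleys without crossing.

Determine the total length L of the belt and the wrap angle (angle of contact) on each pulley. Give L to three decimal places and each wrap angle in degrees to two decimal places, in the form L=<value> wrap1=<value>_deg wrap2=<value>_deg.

L=99.799 wrap1=194.99_deg wrap2=165.01_deg

open belt: β = asin((r2−r1)/C) = asin(-3/23) = -7.4947°
wrap1 = π − 2β = 194.9894°
wrap2 = π + 2β = 165.0106°
tangent length = C·cosβ = 22.8035
L = r1·wrap1 + r2·wrap2 + 2·C·cosβ = 10·3.4032 + 7·2.8800 + 2·22.8035 = 99.7989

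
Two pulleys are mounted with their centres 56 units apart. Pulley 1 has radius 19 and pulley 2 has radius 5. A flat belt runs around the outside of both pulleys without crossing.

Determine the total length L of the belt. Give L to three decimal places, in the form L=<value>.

L=190.917

open belt: β = asin((r2−r1)/C) = asin(-14/56) = -14.4775°
wrap1 = π − 2β = 208.9550°
wrap2 = π + 2β = 151.0450°
tangent length = C·cosβ = 54.2218
L = r1·wrap1 + r2·wrap2 + 2·C·cosβ = 19·3.6470 + 5·2.6362 + 2·54.2218 = 190.9168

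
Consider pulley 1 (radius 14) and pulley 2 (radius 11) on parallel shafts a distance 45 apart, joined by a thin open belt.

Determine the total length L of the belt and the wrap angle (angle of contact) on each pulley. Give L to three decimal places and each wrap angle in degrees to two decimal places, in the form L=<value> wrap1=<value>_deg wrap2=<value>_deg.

L=168.740 wrap1=187.65_deg wrap2=172.35_deg

open belt: β = asin((r2−r1)/C) = asin(-3/45) = -3.8226°
wrap1 = π − 2β = 187.6451°
wrap2 = π + 2β = 172.3549°
tangent length = C·cosβ = 44.8999
L = r1·wrap1 + r2·wrap2 + 2·C·cosβ = 14·3.2750 + 11·3.0082 + 2·44.8999 = 168.7399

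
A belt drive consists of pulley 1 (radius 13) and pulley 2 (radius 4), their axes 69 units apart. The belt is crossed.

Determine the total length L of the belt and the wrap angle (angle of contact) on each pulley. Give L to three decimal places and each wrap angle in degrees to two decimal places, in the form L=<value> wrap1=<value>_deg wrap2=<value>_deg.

L=195.617 wrap1=208.53_deg wrap2=208.53_deg

crossed belt: β = asin((r1+r2)/C) = asin(17/69) = 14.2632°
wrap1 = wrap2 = π + 2β = 208.5264°
tangent length = C·cosβ = 66.8730
L = (r1+r2)·wrap + 2·C·cosβ = 17·3.6395 + 2·66.8730 = 195.6171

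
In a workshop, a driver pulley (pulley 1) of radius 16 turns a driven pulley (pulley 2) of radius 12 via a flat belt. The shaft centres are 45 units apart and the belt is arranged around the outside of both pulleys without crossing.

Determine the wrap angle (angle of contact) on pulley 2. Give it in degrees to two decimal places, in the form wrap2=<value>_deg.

open belt: β = asin((r2−r1)/C) = asin(-4/45) = -5.0997°
wrap1 = π − 2β = 190.1994°
wrap2 = π + 2β = 169.8006°

wrap2=169.80_deg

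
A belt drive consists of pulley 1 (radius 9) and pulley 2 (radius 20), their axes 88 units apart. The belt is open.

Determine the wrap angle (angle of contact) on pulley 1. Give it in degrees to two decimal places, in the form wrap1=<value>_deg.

open belt: β = asin((r2−r1)/C) = asin(11/88) = 7.1808°
wrap1 = π − 2β = 165.6385°
wrap2 = π + 2β = 194.3615°

wrap1=165.64_deg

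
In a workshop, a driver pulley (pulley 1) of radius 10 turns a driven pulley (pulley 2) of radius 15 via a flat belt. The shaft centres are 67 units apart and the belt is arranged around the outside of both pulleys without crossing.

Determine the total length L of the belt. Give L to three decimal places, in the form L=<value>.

open belt: β = asin((r2−r1)/C) = asin(5/67) = 4.2798°
wrap1 = π − 2β = 171.4404°
wrap2 = π + 2β = 188.5596°
tangent length = C·cosβ = 66.8132
L = r1·wrap1 + r2·wrap2 + 2·C·cosβ = 10·2.9922 + 15·3.2910 + 2·66.8132 = 212.9131

L=212.913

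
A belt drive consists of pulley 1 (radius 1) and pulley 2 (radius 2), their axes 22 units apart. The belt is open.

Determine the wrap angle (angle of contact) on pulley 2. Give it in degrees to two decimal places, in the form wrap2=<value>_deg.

wrap2=185.21_deg

open belt: β = asin((r2−r1)/C) = asin(1/22) = 2.6053°
wrap1 = π − 2β = 174.7895°
wrap2 = π + 2β = 185.2105°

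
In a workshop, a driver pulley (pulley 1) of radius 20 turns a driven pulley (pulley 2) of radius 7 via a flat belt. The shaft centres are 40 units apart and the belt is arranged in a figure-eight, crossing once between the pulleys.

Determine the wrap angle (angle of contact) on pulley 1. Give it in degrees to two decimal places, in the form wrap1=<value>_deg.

crossed belt: β = asin((r1+r2)/C) = asin(27/40) = 42.4542°
wrap1 = wrap2 = π + 2β = 264.9083°

wrap1=264.91_deg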